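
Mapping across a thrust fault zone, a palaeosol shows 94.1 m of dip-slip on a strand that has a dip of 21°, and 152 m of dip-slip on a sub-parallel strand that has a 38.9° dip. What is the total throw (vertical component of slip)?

129 m

throw_A = 94.1 × sin(21°) = 33.72 m
throw_B = 152 × sin(38.9°) = 95.45 m
total = 33.72 + 95.45 = 129 m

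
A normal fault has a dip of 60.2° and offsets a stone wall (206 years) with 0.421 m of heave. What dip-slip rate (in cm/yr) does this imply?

dip-slip = heave / cos(dip) = 0.421 m / cos(60.2°) = 0.8471 m
rate = 0.8471 m / 206 years = 0.00411 m/yr = 0.411 cm/yr

0.411 cm/yr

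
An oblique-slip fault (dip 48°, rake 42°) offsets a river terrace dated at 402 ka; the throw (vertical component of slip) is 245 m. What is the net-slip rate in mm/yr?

dip-slip = throw / sin(dip) = 245 / sin(48°) = 329.7 m
net slip = dip-slip / sin(rake) = 329.7 / sin(42°) = 492.7 m
rate = 492.7 m / 402 ka = 0.00123 m/yr = 1.23 mm/yr

1.23 mm/yr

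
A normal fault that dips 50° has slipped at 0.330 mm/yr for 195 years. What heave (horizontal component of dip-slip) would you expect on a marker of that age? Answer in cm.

dip-slip = rate × time = 0.330 mm/yr × 195 years = 0.06435 m
heave = dip-slip × cos(dip) = 0.06435 × cos(50°) = 0.0414 m = 4.14 cm

4.14 cm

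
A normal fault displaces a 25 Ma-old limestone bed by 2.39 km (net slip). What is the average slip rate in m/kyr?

0.0956 m/kyr

rate = 2.39 km / 25 Ma = 0.0000956 m/yr = 0.0956 m/kyr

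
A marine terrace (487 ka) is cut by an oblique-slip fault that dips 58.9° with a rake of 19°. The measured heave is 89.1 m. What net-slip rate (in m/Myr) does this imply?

dip-slip = heave / cos(dip) = 89.1 / cos(58.9°) = 172.5 m
net slip = dip-slip / sin(rake) = 172.5 / sin(19°) = 529.8 m
rate = 529.8 m / 487 ka = 0.00109 m/yr = 1090 m/Myr

1090 m/Myr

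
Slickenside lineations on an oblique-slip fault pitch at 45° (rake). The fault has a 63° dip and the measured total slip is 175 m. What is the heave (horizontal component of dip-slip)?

dip-slip = net slip × sin(rake) = 175 m × sin(45°) = 123.7 m
heave = dip-slip × cos(dip) = 123.7 × cos(63°) = 56.2 m

56.2 m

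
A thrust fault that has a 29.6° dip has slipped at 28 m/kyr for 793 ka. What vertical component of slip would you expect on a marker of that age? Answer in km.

11 km

dip-slip = rate × time = 28 m/kyr × 793 ka = 22200 m
throw = dip-slip × sin(dip) = 22200 × sin(29.6°) = 11000 m = 11 km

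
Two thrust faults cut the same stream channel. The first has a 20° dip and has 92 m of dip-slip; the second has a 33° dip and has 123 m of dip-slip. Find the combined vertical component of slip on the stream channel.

throw_A = 92 × sin(20°) = 31.47 m
throw_B = 123 × sin(33°) = 66.99 m
total = 31.47 + 66.99 = 98.5 m

98.5 m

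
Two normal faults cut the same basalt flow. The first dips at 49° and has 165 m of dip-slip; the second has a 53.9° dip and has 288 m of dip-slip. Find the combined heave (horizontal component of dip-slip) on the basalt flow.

heave_A = 165 × cos(49°) = 108.2 m
heave_B = 288 × cos(53.9°) = 169.7 m
total = 108.2 + 169.7 = 278 m

278 m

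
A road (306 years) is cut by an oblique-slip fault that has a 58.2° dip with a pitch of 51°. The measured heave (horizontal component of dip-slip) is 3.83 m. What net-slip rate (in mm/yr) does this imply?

30.6 mm/yr

dip-slip = heave / cos(dip) = 3.83 / cos(58.2°) = 7.268 m
net slip = dip-slip / sin(rake) = 7.268 / sin(51°) = 9.352 m
rate = 9.352 m / 306 years = 0.0306 m/yr = 30.6 mm/yr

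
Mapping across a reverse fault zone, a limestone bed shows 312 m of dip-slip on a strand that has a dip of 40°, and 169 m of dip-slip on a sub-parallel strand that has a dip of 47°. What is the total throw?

324 m

throw_A = 312 × sin(40°) = 200.5 m
throw_B = 169 × sin(47°) = 123.6 m
total = 200.5 + 123.6 = 324 m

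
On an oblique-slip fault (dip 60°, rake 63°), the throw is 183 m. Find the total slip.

dip-slip = throw / sin(dip) = 183 / sin(60°) = 211.3 m
net slip = dip-slip / sin(rake) = 211.3 / sin(63°) = 237 m

237 m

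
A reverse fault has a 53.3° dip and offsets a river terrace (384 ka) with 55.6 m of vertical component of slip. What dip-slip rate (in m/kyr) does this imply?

dip-slip = throw / sin(dip) = 55.6 m / sin(53.3°) = 69.35 m
rate = 69.35 m / 384 ka = 0.000181 m/yr = 0.181 m/kyr

0.181 m/kyr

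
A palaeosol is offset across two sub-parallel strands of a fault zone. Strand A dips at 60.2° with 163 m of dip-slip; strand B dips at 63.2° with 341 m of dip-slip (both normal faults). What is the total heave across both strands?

heave_A = 163 × cos(60.2°) = 81.01 m
heave_B = 341 × cos(63.2°) = 153.7 m
total = 81.01 + 153.7 = 235 m

235 m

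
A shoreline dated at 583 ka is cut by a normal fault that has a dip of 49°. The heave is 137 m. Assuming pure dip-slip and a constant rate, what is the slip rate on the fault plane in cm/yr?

dip-slip = heave / cos(dip) = 137 m / cos(49°) = 208.8 m
rate = 208.8 m / 583 ka = 0.000358 m/yr = 0.0358 cm/yr

0.0358 cm/yr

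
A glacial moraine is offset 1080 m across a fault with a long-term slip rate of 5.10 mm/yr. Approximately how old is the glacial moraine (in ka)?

age = offset / rate = 1080 m / (5.10 mm/yr) = 212000 yr = 212 ka

212 ka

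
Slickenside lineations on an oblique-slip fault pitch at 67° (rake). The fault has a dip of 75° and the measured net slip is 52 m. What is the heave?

12.4 m

dip-slip = net slip × sin(rake) = 52 m × sin(67°) = 47.87 m
heave = dip-slip × cos(dip) = 47.87 × cos(75°) = 12.4 m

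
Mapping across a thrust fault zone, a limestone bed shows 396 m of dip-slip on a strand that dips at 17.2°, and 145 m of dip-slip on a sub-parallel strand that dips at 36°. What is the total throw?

202 m

throw_A = 396 × sin(17.2°) = 117.1 m
throw_B = 145 × sin(36°) = 85.23 m
total = 117.1 + 85.23 = 202 m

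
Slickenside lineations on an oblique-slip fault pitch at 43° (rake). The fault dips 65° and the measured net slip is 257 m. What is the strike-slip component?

188 m

strike-slip = net slip × cos(rake) = 257 m × cos(43°) = 188 m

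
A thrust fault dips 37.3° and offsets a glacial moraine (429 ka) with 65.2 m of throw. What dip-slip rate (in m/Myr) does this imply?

251 m/Myr

dip-slip = throw / sin(dip) = 65.2 m / sin(37.3°) = 107.6 m
rate = 107.6 m / 429 ka = 0.000251 m/yr = 251 m/Myr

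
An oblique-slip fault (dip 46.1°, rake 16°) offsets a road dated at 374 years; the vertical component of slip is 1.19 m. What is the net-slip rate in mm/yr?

16 mm/yr

dip-slip = throw / sin(dip) = 1.19 / sin(46.1°) = 1.652 m
net slip = dip-slip / sin(rake) = 1.652 / sin(16°) = 5.992 m
rate = 5.992 m / 374 years = 0.0160 m/yr = 16 mm/yr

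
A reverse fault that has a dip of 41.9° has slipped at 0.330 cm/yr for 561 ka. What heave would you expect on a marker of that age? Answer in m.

dip-slip = rate × time = 0.330 cm/yr × 561 ka = 1851 m
heave = dip-slip × cos(dip) = 1851 × cos(41.9°) = 1380 m

1380 m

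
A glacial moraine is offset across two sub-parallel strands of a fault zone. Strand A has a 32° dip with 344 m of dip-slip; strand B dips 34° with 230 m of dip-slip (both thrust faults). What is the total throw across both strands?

throw_A = 344 × sin(32°) = 182.3 m
throw_B = 230 × sin(34°) = 128.6 m
total = 182.3 + 128.6 = 311 m

311 m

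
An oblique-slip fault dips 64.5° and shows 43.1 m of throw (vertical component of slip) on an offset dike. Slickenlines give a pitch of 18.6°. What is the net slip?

150 m

dip-slip = throw / sin(dip) = 43.1 / sin(64.5°) = 47.75 m
net slip = dip-slip / sin(rake) = 47.75 / sin(18.6°) = 150 m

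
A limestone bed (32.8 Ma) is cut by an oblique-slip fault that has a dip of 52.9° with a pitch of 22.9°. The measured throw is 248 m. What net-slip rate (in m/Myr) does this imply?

dip-slip = throw / sin(dip) = 248 / sin(52.9°) = 310.9 m
net slip = dip-slip / sin(rake) = 310.9 / sin(22.9°) = 799.1 m
rate = 799.1 m / 32.8 Ma = 0.0000244 m/yr = 24.4 m/Myr

24.4 m/Myr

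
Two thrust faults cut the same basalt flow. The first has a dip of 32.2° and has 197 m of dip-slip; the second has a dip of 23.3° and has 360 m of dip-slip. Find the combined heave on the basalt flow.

heave_A = 197 × cos(32.2°) = 166.7 m
heave_B = 360 × cos(23.3°) = 330.6 m
total = 166.7 + 330.6 = 497 m

497 m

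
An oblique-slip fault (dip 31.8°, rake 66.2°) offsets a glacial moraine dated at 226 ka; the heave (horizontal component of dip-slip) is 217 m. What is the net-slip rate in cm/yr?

0.123 cm/yr

dip-slip = heave / cos(dip) = 217 / cos(31.8°) = 255.3 m
net slip = dip-slip / sin(rake) = 255.3 / sin(66.2°) = 279.1 m
rate = 279.1 m / 226 ka = 0.00123 m/yr = 0.123 cm/yr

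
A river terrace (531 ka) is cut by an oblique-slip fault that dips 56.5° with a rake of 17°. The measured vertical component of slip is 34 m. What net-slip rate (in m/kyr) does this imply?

dip-slip = throw / sin(dip) = 34 / sin(56.5°) = 40.77 m
net slip = dip-slip / sin(rake) = 40.77 / sin(17°) = 139.5 m
rate = 139.5 m / 531 ka = 0.000263 m/yr = 0.263 m/kyr

0.263 m/kyr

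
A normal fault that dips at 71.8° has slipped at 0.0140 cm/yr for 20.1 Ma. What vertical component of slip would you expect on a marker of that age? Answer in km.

dip-slip = rate × time = 0.0140 cm/yr × 20.1 Ma = 2814 m
throw = dip-slip × sin(dip) = 2814 × sin(71.8°) = 2670 m = 2.67 km

2.67 km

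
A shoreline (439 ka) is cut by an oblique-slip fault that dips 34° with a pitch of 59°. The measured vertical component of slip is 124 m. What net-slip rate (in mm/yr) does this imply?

dip-slip = throw / sin(dip) = 124 / sin(34°) = 221.7 m
net slip = dip-slip / sin(rake) = 221.7 / sin(59°) = 258.7 m
rate = 258.7 m / 439 ka = 0.000589 m/yr = 0.589 mm/yr

0.589 mm/yr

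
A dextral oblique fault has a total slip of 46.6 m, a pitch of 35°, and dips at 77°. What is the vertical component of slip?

26 m

dip-slip = net slip × sin(rake) = 46.6 m × sin(35°) = 26.73 m
throw = dip-slip × sin(dip) = 26.73 × sin(77°) = 26 m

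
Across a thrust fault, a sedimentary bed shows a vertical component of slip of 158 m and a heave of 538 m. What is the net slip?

561 m

net slip = √(throw² + heave²) = √(158² + 538²) = 561 m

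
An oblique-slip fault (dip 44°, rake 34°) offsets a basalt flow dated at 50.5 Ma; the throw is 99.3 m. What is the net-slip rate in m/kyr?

dip-slip = throw / sin(dip) = 99.3 / sin(44°) = 142.9 m
net slip = dip-slip / sin(rake) = 142.9 / sin(34°) = 255.6 m
rate = 255.6 m / 50.5 Ma = 0.00000506 m/yr = 0.00506 m/kyr

0.00506 m/kyr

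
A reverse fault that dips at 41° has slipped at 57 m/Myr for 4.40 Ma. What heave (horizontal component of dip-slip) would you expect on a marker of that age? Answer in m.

189 m

dip-slip = rate × time = 57 m/Myr × 4.40 Ma = 250.8 m
heave = dip-slip × cos(dip) = 250.8 × cos(41°) = 189 m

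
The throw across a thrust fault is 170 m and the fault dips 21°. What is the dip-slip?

474 m

dip-slip = throw / sin(dip) = 170 / sin(21°) = 474 m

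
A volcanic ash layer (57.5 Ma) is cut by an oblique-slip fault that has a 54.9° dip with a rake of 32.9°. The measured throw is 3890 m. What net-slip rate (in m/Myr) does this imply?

dip-slip = throw / sin(dip) = 3890 / sin(54.9°) = 4755 m
net slip = dip-slip / sin(rake) = 4755 / sin(32.9°) = 8753 m
rate = 8753 m / 57.5 Ma = 0.000152 m/yr = 152 m/Myr

152 m/Myr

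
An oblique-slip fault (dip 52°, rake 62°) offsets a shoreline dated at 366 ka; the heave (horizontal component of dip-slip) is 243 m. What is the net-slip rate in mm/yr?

dip-slip = heave / cos(dip) = 243 / cos(52°) = 394.7 m
net slip = dip-slip / sin(rake) = 394.7 / sin(62°) = 447 m
rate = 447 m / 366 ka = 0.00122 m/yr = 1.22 mm/yr

1.22 mm/yr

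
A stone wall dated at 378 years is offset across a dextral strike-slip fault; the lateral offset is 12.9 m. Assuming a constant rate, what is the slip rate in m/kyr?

rate = 12.9 m / 378 years = 0.0341 m/yr = 34.1 m/kyr

34.1 m/kyr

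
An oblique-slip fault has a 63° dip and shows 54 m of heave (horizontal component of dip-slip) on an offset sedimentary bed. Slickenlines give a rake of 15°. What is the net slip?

460 m

dip-slip = heave / cos(dip) = 54 / cos(63°) = 118.9 m
net slip = dip-slip / sin(rake) = 118.9 / sin(15°) = 460 m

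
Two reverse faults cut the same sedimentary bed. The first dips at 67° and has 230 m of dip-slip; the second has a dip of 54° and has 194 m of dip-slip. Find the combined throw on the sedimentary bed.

369 m

throw_A = 230 × sin(67°) = 211.7 m
throw_B = 194 × sin(54°) = 156.9 m
total = 211.7 + 156.9 = 369 m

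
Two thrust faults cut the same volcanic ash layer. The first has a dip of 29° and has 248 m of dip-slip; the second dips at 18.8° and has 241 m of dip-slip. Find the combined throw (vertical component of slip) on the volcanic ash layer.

198 m

throw_A = 248 × sin(29°) = 120.2 m
throw_B = 241 × sin(18.8°) = 77.67 m
total = 120.2 + 77.67 = 198 m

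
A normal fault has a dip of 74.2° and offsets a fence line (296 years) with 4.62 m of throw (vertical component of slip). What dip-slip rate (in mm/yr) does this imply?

dip-slip = throw / sin(dip) = 4.62 m / sin(74.2°) = 4.801 m
rate = 4.801 m / 296 years = 0.0162 m/yr = 16.2 mm/yr

16.2 mm/yr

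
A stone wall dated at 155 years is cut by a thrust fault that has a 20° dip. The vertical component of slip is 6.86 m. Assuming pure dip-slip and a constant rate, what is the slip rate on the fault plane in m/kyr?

dip-slip = throw / sin(dip) = 6.86 m / sin(20°) = 20.06 m
rate = 20.06 m / 155 years = 0.129 m/yr = 129 m/kyr

129 m/kyr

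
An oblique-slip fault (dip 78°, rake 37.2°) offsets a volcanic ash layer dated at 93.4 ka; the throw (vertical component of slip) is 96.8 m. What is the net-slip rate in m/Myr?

dip-slip = throw / sin(dip) = 96.8 / sin(78°) = 98.96 m
net slip = dip-slip / sin(rake) = 98.96 / sin(37.2°) = 163.7 m
rate = 163.7 m / 93.4 ka = 0.00175 m/yr = 1750 m/Myr

1750 m/Myr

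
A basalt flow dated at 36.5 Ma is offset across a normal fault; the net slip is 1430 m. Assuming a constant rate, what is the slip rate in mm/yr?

0.0392 mm/yr

rate = 1430 m / 36.5 Ma = 0.0000392 m/yr = 0.0392 mm/yr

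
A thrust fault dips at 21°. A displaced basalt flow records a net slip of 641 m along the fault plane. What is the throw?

throw = dip-slip × sin(dip) = 641 m × sin(21°) = 230 m

230 m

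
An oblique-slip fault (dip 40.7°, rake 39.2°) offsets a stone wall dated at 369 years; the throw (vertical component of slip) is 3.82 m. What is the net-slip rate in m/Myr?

dip-slip = throw / sin(dip) = 3.82 / sin(40.7°) = 5.858 m
net slip = dip-slip / sin(rake) = 5.858 / sin(39.2°) = 9.269 m
rate = 9.269 m / 369 years = 0.0251 m/yr = 25100 m/Myr

25100 m/Myr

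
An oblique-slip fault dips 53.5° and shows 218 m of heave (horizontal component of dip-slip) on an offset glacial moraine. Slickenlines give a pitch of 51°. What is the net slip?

472 m

dip-slip = heave / cos(dip) = 218 / cos(53.5°) = 366.5 m
net slip = dip-slip / sin(rake) = 366.5 / sin(51°) = 472 m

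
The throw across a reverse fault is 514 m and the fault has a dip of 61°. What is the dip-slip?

588 m

dip-slip = throw / sin(dip) = 514 / sin(61°) = 588 m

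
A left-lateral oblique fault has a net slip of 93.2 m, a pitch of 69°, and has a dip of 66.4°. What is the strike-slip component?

strike-slip = net slip × cos(rake) = 93.2 m × cos(69°) = 33.4 m

33.4 m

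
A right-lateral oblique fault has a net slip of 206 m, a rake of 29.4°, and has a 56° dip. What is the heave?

dip-slip = net slip × sin(rake) = 206 m × sin(29.4°) = 101.1 m
heave = dip-slip × cos(dip) = 101.1 × cos(56°) = 56.5 m

56.5 m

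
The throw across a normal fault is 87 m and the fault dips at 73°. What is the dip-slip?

dip-slip = throw / sin(dip) = 87 / sin(73°) = 91 m

91 m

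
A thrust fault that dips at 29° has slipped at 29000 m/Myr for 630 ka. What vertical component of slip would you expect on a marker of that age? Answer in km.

8.86 km

dip-slip = rate × time = 29000 m/Myr × 630 ka = 18270 m
throw = dip-slip × sin(dip) = 18270 × sin(29°) = 8860 m = 8.86 km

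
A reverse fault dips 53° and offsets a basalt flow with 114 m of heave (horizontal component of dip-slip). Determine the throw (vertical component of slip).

throw = heave × tan(dip) = 114 × tan(53°) = 151 m

151 m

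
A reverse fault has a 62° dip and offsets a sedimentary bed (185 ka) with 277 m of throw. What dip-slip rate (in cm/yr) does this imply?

0.170 cm/yr

dip-slip = throw / sin(dip) = 277 m / sin(62°) = 313.7 m
rate = 313.7 m / 185 ka = 0.00170 m/yr = 0.170 cm/yr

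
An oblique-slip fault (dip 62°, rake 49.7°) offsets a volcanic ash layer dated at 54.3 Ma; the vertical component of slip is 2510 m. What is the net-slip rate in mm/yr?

0.0686 mm/yr

dip-slip = throw / sin(dip) = 2510 / sin(62°) = 2843 m
net slip = dip-slip / sin(rake) = 2843 / sin(49.7°) = 3727 m
rate = 3727 m / 54.3 Ma = 0.0000686 m/yr = 0.0686 mm/yr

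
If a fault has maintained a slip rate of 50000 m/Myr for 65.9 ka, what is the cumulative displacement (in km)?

3.29 km

slip = rate × time = 50000 m/Myr × 65.9 ka = 3300 m = 3.29 km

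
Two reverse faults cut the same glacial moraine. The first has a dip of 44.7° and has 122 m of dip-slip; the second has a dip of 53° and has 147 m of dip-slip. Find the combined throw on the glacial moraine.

203 m

throw_A = 122 × sin(44.7°) = 85.81 m
throw_B = 147 × sin(53°) = 117.4 m
total = 85.81 + 117.4 = 203 m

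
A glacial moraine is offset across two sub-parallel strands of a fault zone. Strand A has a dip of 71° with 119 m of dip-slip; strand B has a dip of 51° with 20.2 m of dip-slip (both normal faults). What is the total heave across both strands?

heave_A = 119 × cos(71°) = 38.74 m
heave_B = 20.2 × cos(51°) = 12.71 m
total = 38.74 + 12.71 = 51.5 m

51.5 m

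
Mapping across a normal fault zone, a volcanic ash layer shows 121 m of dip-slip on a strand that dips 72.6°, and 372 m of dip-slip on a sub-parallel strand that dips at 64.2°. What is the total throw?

450 m

throw_A = 121 × sin(72.6°) = 115.5 m
throw_B = 372 × sin(64.2°) = 334.9 m
total = 115.5 + 334.9 = 450 m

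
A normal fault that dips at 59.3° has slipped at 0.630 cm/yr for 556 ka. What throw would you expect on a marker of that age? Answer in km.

3.01 km

dip-slip = rate × time = 0.630 cm/yr × 556 ka = 3503 m
throw = dip-slip × sin(dip) = 3503 × sin(59.3°) = 3010 m = 3.01 km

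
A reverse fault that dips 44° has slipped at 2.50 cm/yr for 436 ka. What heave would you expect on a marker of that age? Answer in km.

dip-slip = rate × time = 2.50 cm/yr × 436 ka = 10900 m
heave = dip-slip × cos(dip) = 10900 × cos(44°) = 7840 m = 7.84 km

7.84 km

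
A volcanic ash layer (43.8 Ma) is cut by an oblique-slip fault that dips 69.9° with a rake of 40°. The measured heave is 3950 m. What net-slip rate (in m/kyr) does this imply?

dip-slip = heave / cos(dip) = 3950 / cos(69.9°) = 11490 m
net slip = dip-slip / sin(rake) = 11490 / sin(40°) = 17880 m
rate = 17880 m / 43.8 Ma = 0.000408 m/yr = 0.408 m/kyr

0.408 m/kyr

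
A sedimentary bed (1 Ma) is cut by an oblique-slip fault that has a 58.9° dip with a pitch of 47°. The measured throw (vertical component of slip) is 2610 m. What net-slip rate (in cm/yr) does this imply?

dip-slip = throw / sin(dip) = 2610 / sin(58.9°) = 3048 m
net slip = dip-slip / sin(rake) = 3048 / sin(47°) = 4168 m
rate = 4168 m / 1 Ma = 0.00417 m/yr = 0.417 cm/yr

0.417 cm/yr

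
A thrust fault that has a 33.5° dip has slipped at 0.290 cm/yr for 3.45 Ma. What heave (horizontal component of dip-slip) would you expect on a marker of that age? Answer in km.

dip-slip = rate × time = 0.290 cm/yr × 3.45 Ma = 10000 m
heave = dip-slip × cos(dip) = 10000 × cos(33.5°) = 8340 m = 8.34 km

8.34 km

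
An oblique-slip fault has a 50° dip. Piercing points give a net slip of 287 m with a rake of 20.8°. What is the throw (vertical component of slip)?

78.1 m

dip-slip = net slip × sin(rake) = 287 m × sin(20.8°) = 101.9 m
throw = dip-slip × sin(dip) = 101.9 × sin(50°) = 78.1 m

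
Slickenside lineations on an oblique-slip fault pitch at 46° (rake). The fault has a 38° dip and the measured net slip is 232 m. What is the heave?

132 m

dip-slip = net slip × sin(rake) = 232 m × sin(46°) = 166.9 m
heave = dip-slip × cos(dip) = 166.9 × cos(38°) = 132 m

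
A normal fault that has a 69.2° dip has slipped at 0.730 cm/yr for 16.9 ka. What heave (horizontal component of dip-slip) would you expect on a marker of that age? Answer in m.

43.8 m

dip-slip = rate × time = 0.730 cm/yr × 16.9 ka = 123.4 m
heave = dip-slip × cos(dip) = 123.4 × cos(69.2°) = 43.8 m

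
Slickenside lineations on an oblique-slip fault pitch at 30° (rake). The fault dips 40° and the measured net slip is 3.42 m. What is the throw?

dip-slip = net slip × sin(rake) = 3.42 m × sin(30°) = 1.710 m
throw = dip-slip × sin(dip) = 1.710 × sin(40°) = 1.10 m

1.10 m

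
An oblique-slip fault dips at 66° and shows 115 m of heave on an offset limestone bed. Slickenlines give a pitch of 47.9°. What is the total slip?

dip-slip = heave / cos(dip) = 115 / cos(66°) = 282.7 m
net slip = dip-slip / sin(rake) = 282.7 / sin(47.9°) = 381 m

381 m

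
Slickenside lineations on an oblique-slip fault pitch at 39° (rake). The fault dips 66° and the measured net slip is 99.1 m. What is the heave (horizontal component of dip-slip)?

25.4 m

dip-slip = net slip × sin(rake) = 99.1 m × sin(39°) = 62.37 m
heave = dip-slip × cos(dip) = 62.37 × cos(66°) = 25.4 m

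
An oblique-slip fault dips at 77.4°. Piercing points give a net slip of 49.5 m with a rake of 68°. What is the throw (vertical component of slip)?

dip-slip = net slip × sin(rake) = 49.5 m × sin(68°) = 45.90 m
throw = dip-slip × sin(dip) = 45.90 × sin(77.4°) = 44.8 m

44.8 m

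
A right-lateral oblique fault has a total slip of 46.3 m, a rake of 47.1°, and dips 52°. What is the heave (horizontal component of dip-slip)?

dip-slip = net slip × sin(rake) = 46.3 m × sin(47.1°) = 33.92 m
heave = dip-slip × cos(dip) = 33.92 × cos(52°) = 20.9 m

20.9 m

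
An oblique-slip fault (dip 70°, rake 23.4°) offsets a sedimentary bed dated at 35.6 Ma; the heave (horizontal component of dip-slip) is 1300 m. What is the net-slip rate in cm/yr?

0.0269 cm/yr

dip-slip = heave / cos(dip) = 1300 / cos(70°) = 3801 m
net slip = dip-slip / sin(rake) = 3801 / sin(23.4°) = 9571 m
rate = 9571 m / 35.6 Ma = 0.000269 m/yr = 0.0269 cm/yr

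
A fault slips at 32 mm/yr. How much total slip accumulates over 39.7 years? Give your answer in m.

1.27 m

slip = rate × time = 32 mm/yr × 39.7 years = 1.27 m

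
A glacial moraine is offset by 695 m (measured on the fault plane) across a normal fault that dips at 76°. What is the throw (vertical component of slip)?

throw = dip-slip × sin(dip) = 695 m × sin(76°) = 674 m

674 m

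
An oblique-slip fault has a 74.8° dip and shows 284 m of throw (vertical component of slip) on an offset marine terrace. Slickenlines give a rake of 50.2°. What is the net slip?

383 m

dip-slip = throw / sin(dip) = 284 / sin(74.8°) = 294.3 m
net slip = dip-slip / sin(rake) = 294.3 / sin(50.2°) = 383 m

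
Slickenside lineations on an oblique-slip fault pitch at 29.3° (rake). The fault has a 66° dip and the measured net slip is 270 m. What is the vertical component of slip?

dip-slip = net slip × sin(rake) = 270 m × sin(29.3°) = 132.1 m
throw = dip-slip × sin(dip) = 132.1 × sin(66°) = 121 m

121 m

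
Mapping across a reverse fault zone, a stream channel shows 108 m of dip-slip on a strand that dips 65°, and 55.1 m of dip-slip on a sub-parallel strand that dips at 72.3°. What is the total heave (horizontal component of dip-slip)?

62.4 m

heave_A = 108 × cos(65°) = 45.64 m
heave_B = 55.1 × cos(72.3°) = 16.75 m
total = 45.64 + 16.75 = 62.4 m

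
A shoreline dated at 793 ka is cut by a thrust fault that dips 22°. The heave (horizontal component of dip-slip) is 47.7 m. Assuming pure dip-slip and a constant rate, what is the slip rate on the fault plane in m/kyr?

0.0649 m/kyr

dip-slip = heave / cos(dip) = 47.7 m / cos(22°) = 51.45 m
rate = 51.45 m / 793 ka = 0.0000649 m/yr = 0.0649 m/kyr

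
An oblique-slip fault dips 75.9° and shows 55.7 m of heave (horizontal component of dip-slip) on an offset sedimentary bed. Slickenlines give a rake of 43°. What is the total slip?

dip-slip = heave / cos(dip) = 55.7 / cos(75.9°) = 228.6 m
net slip = dip-slip / sin(rake) = 228.6 / sin(43°) = 335 m

335 m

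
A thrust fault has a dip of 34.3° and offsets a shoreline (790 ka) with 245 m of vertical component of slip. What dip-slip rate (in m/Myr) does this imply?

dip-slip = throw / sin(dip) = 245 m / sin(34.3°) = 434.8 m
rate = 434.8 m / 790 ka = 0.000550 m/yr = 550 m/Myr

550 m/Myr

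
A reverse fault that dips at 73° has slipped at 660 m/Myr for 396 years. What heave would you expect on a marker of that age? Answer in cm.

dip-slip = rate × time = 660 m/Myr × 396 years = 0.2614 m
heave = dip-slip × cos(dip) = 0.2614 × cos(73°) = 0.0764 m = 7.64 cm

7.64 cm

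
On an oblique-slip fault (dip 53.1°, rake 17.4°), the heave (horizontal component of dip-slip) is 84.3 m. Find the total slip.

dip-slip = heave / cos(dip) = 84.3 / cos(53.1°) = 140.4 m
net slip = dip-slip / sin(rake) = 140.4 / sin(17.4°) = 470 m

470 m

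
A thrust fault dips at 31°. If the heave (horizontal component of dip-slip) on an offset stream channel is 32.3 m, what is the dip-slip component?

dip-slip = heave / cos(dip) = 32.3 / cos(31°) = 37.7 m

37.7 m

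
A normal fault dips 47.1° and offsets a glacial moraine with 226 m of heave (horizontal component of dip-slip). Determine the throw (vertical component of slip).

243 m

throw = heave × tan(dip) = 226 × tan(47.1°) = 243 m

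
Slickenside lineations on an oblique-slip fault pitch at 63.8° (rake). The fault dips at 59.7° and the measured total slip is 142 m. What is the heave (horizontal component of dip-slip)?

64.3 m

dip-slip = net slip × sin(rake) = 142 m × sin(63.8°) = 127.4 m
heave = dip-slip × cos(dip) = 127.4 × cos(59.7°) = 64.3 m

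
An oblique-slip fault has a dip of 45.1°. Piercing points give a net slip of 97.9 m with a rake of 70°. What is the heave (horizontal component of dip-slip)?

dip-slip = net slip × sin(rake) = 97.9 m × sin(70°) = 92 m
heave = dip-slip × cos(dip) = 92 × cos(45.1°) = 64.9 m

64.9 m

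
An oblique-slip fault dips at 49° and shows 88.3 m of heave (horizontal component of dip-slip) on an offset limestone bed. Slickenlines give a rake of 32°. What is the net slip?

254 m

dip-slip = heave / cos(dip) = 88.3 / cos(49°) = 134.6 m
net slip = dip-slip / sin(rake) = 134.6 / sin(32°) = 254 m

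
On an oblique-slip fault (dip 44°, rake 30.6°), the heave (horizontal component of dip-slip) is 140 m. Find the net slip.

382 m

dip-slip = heave / cos(dip) = 140 / cos(44°) = 194.6 m
net slip = dip-slip / sin(rake) = 194.6 / sin(30.6°) = 382 m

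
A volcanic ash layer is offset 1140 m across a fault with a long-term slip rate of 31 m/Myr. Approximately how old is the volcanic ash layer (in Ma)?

age = offset / rate = 1140 m / (31 m/Myr) = 3.68e+07 yr = 36.8 Ma

36.8 Ma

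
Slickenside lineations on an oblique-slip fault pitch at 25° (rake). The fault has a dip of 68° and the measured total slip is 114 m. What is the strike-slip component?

strike-slip = net slip × cos(rake) = 114 m × cos(25°) = 103 m

103 m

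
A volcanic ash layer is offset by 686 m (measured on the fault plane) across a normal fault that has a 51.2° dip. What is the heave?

heave = dip-slip × cos(dip) = 686 m × cos(51.2°) = 430 m

430 m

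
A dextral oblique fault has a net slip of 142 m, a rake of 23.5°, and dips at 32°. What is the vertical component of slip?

dip-slip = net slip × sin(rake) = 142 m × sin(23.5°) = 56.62 m
throw = dip-slip × sin(dip) = 56.62 × sin(32°) = 30 m

30 m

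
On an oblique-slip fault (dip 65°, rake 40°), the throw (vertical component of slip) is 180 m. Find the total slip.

dip-slip = throw / sin(dip) = 180 / sin(65°) = 198.6 m
net slip = dip-slip / sin(rake) = 198.6 / sin(40°) = 309 m

309 m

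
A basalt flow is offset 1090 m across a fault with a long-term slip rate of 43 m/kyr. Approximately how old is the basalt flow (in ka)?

25.3 ka

age = offset / rate = 1090 m / (43 m/kyr) = 25300 yr = 25.3 ka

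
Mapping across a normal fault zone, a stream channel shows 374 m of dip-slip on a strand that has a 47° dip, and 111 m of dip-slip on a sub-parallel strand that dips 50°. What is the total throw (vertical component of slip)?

359 m

throw_A = 374 × sin(47°) = 273.5 m
throw_B = 111 × sin(50°) = 85.03 m
total = 273.5 + 85.03 = 359 m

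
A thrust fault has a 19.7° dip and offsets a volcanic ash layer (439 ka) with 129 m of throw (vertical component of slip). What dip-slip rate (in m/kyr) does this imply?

0.872 m/kyr

dip-slip = throw / sin(dip) = 129 m / sin(19.7°) = 382.7 m
rate = 382.7 m / 439 ka = 0.000872 m/yr = 0.872 m/kyr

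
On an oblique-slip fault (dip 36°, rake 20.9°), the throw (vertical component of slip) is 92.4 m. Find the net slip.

dip-slip = throw / sin(dip) = 92.4 / sin(36°) = 157.2 m
net slip = dip-slip / sin(rake) = 157.2 / sin(20.9°) = 441 m

441 m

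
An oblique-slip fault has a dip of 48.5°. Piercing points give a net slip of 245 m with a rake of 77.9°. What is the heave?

159 m

dip-slip = net slip × sin(rake) = 245 m × sin(77.9°) = 239.6 m
heave = dip-slip × cos(dip) = 239.6 × cos(48.5°) = 159 m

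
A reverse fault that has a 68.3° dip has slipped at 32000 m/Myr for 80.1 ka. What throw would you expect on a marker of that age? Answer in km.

dip-slip = rate × time = 32000 m/Myr × 80.1 ka = 2563 m
throw = dip-slip × sin(dip) = 2563 × sin(68.3°) = 2380 m = 2.38 km

2.38 km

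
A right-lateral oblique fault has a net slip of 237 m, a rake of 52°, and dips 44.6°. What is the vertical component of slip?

dip-slip = net slip × sin(rake) = 237 m × sin(52°) = 186.8 m
throw = dip-slip × sin(dip) = 186.8 × sin(44.6°) = 131 m

131 m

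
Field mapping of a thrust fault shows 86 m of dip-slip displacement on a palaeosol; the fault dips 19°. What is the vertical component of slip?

throw = dip-slip × sin(dip) = 86 m × sin(19°) = 28 m

28 m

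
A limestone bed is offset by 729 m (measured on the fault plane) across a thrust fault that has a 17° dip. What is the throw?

throw = dip-slip × sin(dip) = 729 m × sin(17°) = 213 m

213 m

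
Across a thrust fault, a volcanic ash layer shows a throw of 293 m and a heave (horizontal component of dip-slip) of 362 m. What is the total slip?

net slip = √(throw² + heave²) = √(293² + 362²) = 466 m

466 m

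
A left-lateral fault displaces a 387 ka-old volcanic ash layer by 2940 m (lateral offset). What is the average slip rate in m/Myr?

7600 m/Myr

rate = 2940 m / 387 ka = 0.00760 m/yr = 7600 m/Myr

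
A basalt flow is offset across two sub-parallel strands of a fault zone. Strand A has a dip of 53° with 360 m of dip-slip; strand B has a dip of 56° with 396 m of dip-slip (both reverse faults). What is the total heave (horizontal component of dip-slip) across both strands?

438 m

heave_A = 360 × cos(53°) = 216.7 m
heave_B = 396 × cos(56°) = 221.4 m
total = 216.7 + 221.4 = 438 m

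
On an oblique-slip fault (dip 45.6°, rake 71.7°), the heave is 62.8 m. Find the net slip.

dip-slip = heave / cos(dip) = 62.8 / cos(45.6°) = 89.76 m
net slip = dip-slip / sin(rake) = 89.76 / sin(71.7°) = 94.5 m

94.5 m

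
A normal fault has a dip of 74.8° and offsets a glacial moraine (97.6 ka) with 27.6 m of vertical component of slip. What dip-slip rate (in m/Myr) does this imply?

293 m/Myr

dip-slip = throw / sin(dip) = 27.6 m / sin(74.8°) = 28.60 m
rate = 28.60 m / 97.6 ka = 0.000293 m/yr = 293 m/Myr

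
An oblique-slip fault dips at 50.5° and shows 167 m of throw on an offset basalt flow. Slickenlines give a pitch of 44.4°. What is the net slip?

309 m

dip-slip = throw / sin(dip) = 167 / sin(50.5°) = 216.4 m
net slip = dip-slip / sin(rake) = 216.4 / sin(44.4°) = 309 m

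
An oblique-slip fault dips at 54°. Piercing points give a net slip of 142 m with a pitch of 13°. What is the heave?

dip-slip = net slip × sin(rake) = 142 m × sin(13°) = 31.94 m
heave = dip-slip × cos(dip) = 31.94 × cos(54°) = 18.8 m

18.8 m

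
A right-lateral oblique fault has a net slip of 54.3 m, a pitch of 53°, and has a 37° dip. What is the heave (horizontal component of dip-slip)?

34.6 m

dip-slip = net slip × sin(rake) = 54.3 m × sin(53°) = 43.37 m
heave = dip-slip × cos(dip) = 43.37 × cos(37°) = 34.6 m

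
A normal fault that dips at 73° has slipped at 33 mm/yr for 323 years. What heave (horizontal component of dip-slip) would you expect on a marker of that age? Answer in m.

3.12 m

dip-slip = rate × time = 33 mm/yr × 323 years = 10.66 m
heave = dip-slip × cos(dip) = 10.66 × cos(73°) = 3.12 m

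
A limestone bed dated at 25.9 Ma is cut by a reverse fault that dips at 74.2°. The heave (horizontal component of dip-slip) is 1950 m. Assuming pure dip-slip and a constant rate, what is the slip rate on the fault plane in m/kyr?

dip-slip = heave / cos(dip) = 1950 m / cos(74.2°) = 7162 m
rate = 7162 m / 25.9 Ma = 0.000277 m/yr = 0.277 m/kyr

0.277 m/kyr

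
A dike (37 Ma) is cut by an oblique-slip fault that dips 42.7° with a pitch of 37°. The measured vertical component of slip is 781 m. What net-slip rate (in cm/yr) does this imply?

dip-slip = throw / sin(dip) = 781 / sin(42.7°) = 1152 m
net slip = dip-slip / sin(rake) = 1152 / sin(37°) = 1914 m
rate = 1914 m / 37 Ma = 0.0000517 m/yr = 0.00517 cm/yr

0.00517 cm/yr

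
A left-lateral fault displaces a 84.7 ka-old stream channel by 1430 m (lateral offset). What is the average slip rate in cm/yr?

1.69 cm/yr

rate = 1430 m / 84.7 ka = 0.0169 m/yr = 1.69 cm/yr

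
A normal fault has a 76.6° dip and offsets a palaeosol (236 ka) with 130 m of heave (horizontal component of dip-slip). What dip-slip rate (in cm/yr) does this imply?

0.238 cm/yr

dip-slip = heave / cos(dip) = 130 m / cos(76.6°) = 561 m
rate = 561 m / 236 ka = 0.00238 m/yr = 0.238 cm/yr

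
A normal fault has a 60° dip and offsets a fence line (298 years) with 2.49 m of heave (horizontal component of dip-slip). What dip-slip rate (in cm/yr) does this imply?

1.67 cm/yr

dip-slip = heave / cos(dip) = 2.49 m / cos(60°) = 4.980 m
rate = 4.980 m / 298 years = 0.0167 m/yr = 1.67 cm/yr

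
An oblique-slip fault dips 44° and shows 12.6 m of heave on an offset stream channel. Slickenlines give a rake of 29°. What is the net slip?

dip-slip = heave / cos(dip) = 12.6 / cos(44°) = 17.52 m
net slip = dip-slip / sin(rake) = 17.52 / sin(29°) = 36.1 m

36.1 m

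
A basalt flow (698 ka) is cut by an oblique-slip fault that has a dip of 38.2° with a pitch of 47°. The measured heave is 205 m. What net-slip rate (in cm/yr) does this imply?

0.0511 cm/yr

dip-slip = heave / cos(dip) = 205 / cos(38.2°) = 260.9 m
net slip = dip-slip / sin(rake) = 260.9 / sin(47°) = 356.7 m
rate = 356.7 m / 698 ka = 0.000511 m/yr = 0.0511 cm/yr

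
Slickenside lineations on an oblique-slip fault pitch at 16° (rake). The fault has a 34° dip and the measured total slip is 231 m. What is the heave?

dip-slip = net slip × sin(rake) = 231 m × sin(16°) = 63.67 m
heave = dip-slip × cos(dip) = 63.67 × cos(34°) = 52.8 m

52.8 m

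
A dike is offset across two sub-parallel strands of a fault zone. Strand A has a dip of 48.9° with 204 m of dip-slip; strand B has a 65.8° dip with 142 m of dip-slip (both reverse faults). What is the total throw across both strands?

throw_A = 204 × sin(48.9°) = 153.7 m
throw_B = 142 × sin(65.8°) = 129.5 m
total = 153.7 + 129.5 = 283 m

283 m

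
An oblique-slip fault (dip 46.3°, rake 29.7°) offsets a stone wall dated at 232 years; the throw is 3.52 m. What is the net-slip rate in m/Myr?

dip-slip = throw / sin(dip) = 3.52 / sin(46.3°) = 4.869 m
net slip = dip-slip / sin(rake) = 4.869 / sin(29.7°) = 9.827 m
rate = 9.827 m / 232 years = 0.0424 m/yr = 42400 m/Myr

42400 m/Myr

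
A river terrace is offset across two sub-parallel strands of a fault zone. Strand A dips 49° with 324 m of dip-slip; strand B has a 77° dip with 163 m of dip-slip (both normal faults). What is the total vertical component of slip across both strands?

403 m

throw_A = 324 × sin(49°) = 244.5 m
throw_B = 163 × sin(77°) = 158.8 m
total = 244.5 + 158.8 = 403 m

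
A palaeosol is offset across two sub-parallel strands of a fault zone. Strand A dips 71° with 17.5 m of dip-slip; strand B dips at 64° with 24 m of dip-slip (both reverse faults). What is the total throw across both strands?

throw_A = 17.5 × sin(71°) = 16.55 m
throw_B = 24 × sin(64°) = 21.57 m
total = 16.55 + 21.57 = 38.1 m

38.1 m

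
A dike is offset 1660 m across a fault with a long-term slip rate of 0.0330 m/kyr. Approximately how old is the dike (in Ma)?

50.3 Ma

age = offset / rate = 1660 m / (0.0330 m/kyr) = 5.03e+07 yr = 50.3 Ma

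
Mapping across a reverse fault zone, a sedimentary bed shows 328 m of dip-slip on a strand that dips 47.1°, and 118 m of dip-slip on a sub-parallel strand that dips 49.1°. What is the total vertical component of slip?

329 m

throw_A = 328 × sin(47.1°) = 240.3 m
throw_B = 118 × sin(49.1°) = 89.19 m
total = 240.3 + 89.19 = 329 m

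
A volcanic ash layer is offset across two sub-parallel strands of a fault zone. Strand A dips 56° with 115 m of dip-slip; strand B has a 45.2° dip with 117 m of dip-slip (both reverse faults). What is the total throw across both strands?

throw_A = 115 × sin(56°) = 95.34 m
throw_B = 117 × sin(45.2°) = 83.02 m
total = 95.34 + 83.02 = 178 m

178 m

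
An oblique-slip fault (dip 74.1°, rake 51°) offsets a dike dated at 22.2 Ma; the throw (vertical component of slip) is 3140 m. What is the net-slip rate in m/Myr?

dip-slip = throw / sin(dip) = 3140 / sin(74.1°) = 3265 m
net slip = dip-slip / sin(rake) = 3265 / sin(51°) = 4201 m
rate = 4201 m / 22.2 Ma = 0.000189 m/yr = 189 m/Myr

189 m/Myr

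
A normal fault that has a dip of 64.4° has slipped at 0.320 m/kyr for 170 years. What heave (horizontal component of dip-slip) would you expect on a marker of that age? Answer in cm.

2.35 cm

dip-slip = rate × time = 0.320 m/kyr × 170 years = 0.05440 m
heave = dip-slip × cos(dip) = 0.05440 × cos(64.4°) = 0.0235 m = 2.35 cm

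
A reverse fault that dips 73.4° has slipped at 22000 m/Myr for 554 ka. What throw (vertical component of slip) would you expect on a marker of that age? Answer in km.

11.7 km

dip-slip = rate × time = 22000 m/Myr × 554 ka = 12190 m
throw = dip-slip × sin(dip) = 12190 × sin(73.4°) = 11700 m = 11.7 km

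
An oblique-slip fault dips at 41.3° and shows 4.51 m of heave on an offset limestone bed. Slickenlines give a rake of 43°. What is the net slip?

8.80 m

dip-slip = heave / cos(dip) = 4.51 / cos(41.3°) = 6.003 m
net slip = dip-slip / sin(rake) = 6.003 / sin(43°) = 8.80 m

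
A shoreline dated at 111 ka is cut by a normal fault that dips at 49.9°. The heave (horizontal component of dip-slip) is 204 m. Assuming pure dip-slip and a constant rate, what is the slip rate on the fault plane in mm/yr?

dip-slip = heave / cos(dip) = 204 m / cos(49.9°) = 316.7 m
rate = 316.7 m / 111 ka = 0.00285 m/yr = 2.85 mm/yr

2.85 mm/yr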